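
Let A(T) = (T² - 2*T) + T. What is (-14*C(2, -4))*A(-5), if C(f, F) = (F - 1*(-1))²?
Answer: -3780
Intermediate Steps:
C(f, F) = (1 + F)² (C(f, F) = (F + 1)² = (1 + F)²)
A(T) = T² - T
(-14*C(2, -4))*A(-5) = (-14*(1 - 4)²)*(-5*(-1 - 5)) = (-14*(-3)²)*(-5*(-6)) = -14*9*30 = -126*30 = -3780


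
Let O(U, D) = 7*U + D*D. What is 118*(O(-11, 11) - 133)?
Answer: -10502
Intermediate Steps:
O(U, D) = D² + 7*U (O(U, D) = 7*U + D² = D² + 7*U)
118*(O(-11, 11) - 133) = 118*((11² + 7*(-11)) - 133) = 118*((121 - 77) - 133) = 118*(44 - 133) = 118*(-89) = -10502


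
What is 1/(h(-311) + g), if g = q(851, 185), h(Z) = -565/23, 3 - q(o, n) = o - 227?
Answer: -23/14848 ≈ -0.0015490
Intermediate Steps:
q(o, n) = 230 - o (q(o, n) = 3 - (o - 227) = 3 - (-227 + o) = 3 + (227 - o) = 230 - o)
h(Z) = -565/23 (h(Z) = -565*1/23 = -565/23)
g = -621 (g = 230 - 1*851 = 230 - 851 = -621)
1/(h(-311) + g) = 1/(-565/23 - 621) = 1/(-14848/23) = -23/14848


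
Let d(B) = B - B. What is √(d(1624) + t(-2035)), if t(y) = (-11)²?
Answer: 11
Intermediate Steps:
t(y) = 121
d(B) = 0
√(d(1624) + t(-2035)) = √(0 + 121) = √121 = 11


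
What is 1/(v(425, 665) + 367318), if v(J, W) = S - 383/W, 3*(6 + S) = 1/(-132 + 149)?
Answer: 33915/12457367612 ≈ 2.7225e-6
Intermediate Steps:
S = -305/51 (S = -6 + 1/(3*(-132 + 149)) = -6 + (⅓)/17 = -6 + (⅓)*(1/17) = -6 + 1/51 = -305/51 ≈ -5.9804)
v(J, W) = -305/51 - 383/W
1/(v(425, 665) + 367318) = 1/((-305/51 - 383/665) + 367318) = 1/(-222358/33915 + 367318) = 1/(12457367612/33915) = 33915/12457367612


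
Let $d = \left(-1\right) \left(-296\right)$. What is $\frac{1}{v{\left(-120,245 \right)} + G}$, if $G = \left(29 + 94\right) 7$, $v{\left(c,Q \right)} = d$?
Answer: $\frac{1}{1157} \approx 0.0008643$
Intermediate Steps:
$d = 296$
$v{\left(c,Q \right)} = 296$
$G = 861$ ($G = 123 \cdot 7 = 861$)
$\frac{1}{v{\left(-120,245 \right)} + G} = \frac{1}{296 + 861} = \frac{1}{1157}$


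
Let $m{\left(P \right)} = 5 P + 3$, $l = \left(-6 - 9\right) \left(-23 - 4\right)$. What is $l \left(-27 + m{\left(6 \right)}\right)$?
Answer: $2430$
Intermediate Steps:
$l = 405$ ($l = \left(-15\right) \left(-27\right) = 405$)
$m{\left(P \right)} = 3 + 5 P$
$l \left(-27 + m{\left(6 \right)}\right) = 405 \left(-27 + \left(3 + 5 \cdot 6\right)\right) = 405 \left(-27 + \left(3 + 30\right)\right) = 405 \left(-27 + 33\right) = 405 \cdot 6 = 2430$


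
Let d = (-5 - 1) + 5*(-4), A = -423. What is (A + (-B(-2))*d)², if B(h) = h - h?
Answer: 178929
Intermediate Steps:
B(h) = 0
d = -26 (d = -6 - 20 = -26)
(A + (-B(-2))*d)² = (-423 - 1*0*(-26))² = (-423 + 0*(-26))² = (-423 + 0)² = (-423)² = 178929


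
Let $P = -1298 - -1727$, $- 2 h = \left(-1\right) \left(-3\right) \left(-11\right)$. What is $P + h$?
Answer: $\frac{891}{2} \approx 445.5$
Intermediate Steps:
$h = \frac{33}{2}$ ($h = - \frac{\left(-1\right) \left(-3\right) \left(-11\right)}{2} = - \frac{3 \left(-11\right)}{2} = \left(- \frac{1}{2}\right) \left(-33\right) = \frac{33}{2} \approx 16.5$)
$P = 429$ ($P = -1298 + 1727 = 429$)
$P + h = 429 + \frac{33}{2} = \frac{891}{2}$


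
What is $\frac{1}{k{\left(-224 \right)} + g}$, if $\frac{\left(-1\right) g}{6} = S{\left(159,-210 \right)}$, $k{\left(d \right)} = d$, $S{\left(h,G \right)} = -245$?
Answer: $\frac{1}{1246} \approx 0.00080257$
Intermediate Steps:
$g = 1470$ ($g = \left(-6\right) \left(-245\right) = 1470$)
$\frac{1}{k{\left(-224 \right)} + g} = \frac{1}{-224 + 1470} = \frac{1}{1246}$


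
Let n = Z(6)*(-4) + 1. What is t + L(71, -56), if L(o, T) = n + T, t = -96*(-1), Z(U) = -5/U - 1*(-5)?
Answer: 73/3 ≈ 24.333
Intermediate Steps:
Z(U) = 5 - 5/U (Z(U) = -5/U + 5 = 5 - 5/U)
n = -47/3 (n = (5 - 5/6)*(-4) + 1 = (5 - 5*⅙)*(-4) + 1 = (5 - ⅚)*(-4) + 1 = (25/6)*(-4) + 1 = -50/3 + 1 = -47/3 ≈ -15.667)
t = 96
L(o, T) = -47/3 + T
t + L(71, -56) = 96 + (-47/3 - 56) = 96 - 215/3 = 73/3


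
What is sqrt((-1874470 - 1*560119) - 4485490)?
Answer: I*sqrt(6920079) ≈ 2630.6*I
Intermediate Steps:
sqrt((-1874470 - 1*560119) - 4485490) = sqrt((-1874470 - 560119) - 4485490) = sqrt(-2434589 - 4485490) = sqrt(-6920079) = I*sqrt(6920079)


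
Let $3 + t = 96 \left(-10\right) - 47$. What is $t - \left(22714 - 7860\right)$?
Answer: $-15864$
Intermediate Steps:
$t = -1010$ ($t = -3 + \left(96 \left(-10\right) - 47\right) = -3 - 1007 = -1010$)
$t - \left(22714 - 7860\right) = -1010 - \left(22714 - 7860\right) = -1010 - 14854 = -15864$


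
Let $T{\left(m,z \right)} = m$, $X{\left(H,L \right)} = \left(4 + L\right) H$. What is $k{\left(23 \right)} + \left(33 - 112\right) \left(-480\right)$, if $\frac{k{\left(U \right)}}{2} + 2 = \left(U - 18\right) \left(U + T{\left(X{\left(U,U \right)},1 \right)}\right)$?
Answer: $44356$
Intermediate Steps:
$X{\left(H,L \right)} = H \left(4 + L\right)$
$k{\left(U \right)} = -4 + 2 \left(-18 + U\right) \left(U + U \left(4 + U\right)\right)$ ($k{\left(U \right)} = -4 + 2 \left(U - 18\right) \left(U + U \left(4 + U\right)\right) = -4 + 2 \left(-18 + U\right) \left(U + U \left(4 + U\right)\right)$)
$k{\left(23 \right)} + \left(33 - 112\right) \left(-480\right) = \left(-4 - 4140 - 26 \cdot 23^{2} + 2 \cdot 23^{3}\right) + \left(33 - 112\right) \left(-480\right) = \left(-4 - 4140 - 13754 + 2 \cdot 12167\right) + \left(33 - 112\right) \left(-480\right) = \left(-4 - 4140 - 13754 + 24334\right) - -37920 = 6436 + 37920 = 44356$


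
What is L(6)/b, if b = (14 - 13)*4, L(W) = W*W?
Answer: 9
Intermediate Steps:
L(W) = W**2
b = 4 (b = 1*4 = 4)
L(6)/b = 6**2/4 = 36*(1/4) = 9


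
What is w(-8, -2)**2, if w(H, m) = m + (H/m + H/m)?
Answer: 36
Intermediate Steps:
w(H, m) = m + 2*H/m
w(-8, -2)**2 = (-2 + 2*(-8)/(-2))**2 = (-2 + 2*(-8)*(-1/2))**2 = (-2 + 8)**2 = 6**2 = 36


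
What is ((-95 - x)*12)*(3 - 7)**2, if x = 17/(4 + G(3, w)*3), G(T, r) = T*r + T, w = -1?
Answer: -19056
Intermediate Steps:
G(T, r) = T + T*r
x = 17/4 (x = 17/(4 + (3*(1 - 1))*3) = 17/(4 + (3*0)*3) = 17/(4 + 0*3) = 17/(4 + 0) = 17/4 ≈ 4.2500)
((-95 - x)*12)*(3 - 7)**2 = ((-95 - 1*17/4)*12)*(3 - 7)**2 = ((-95 - 17/4)*12)*(-4)**2 = -397/4*12*16 = -1191*16 = -19056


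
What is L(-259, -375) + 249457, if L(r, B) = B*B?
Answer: 390082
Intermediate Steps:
L(r, B) = B**2
L(-259, -375) + 249457 = (-375)**2 + 249457 = 140625 + 249457 = 390082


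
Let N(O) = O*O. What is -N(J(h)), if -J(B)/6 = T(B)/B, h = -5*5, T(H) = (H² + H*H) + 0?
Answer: -90000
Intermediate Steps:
T(H) = 2*H² (T(H) = (H² + H²) + 0 = 2*H² + 0 = 2*H²)
h = -25
J(B) = -12*B (J(B) = -6*2*B²/B = -12*B)
N(O) = O²
-N(J(h)) = -(-12*(-25))² = -1*300² = -1*90000 = -90000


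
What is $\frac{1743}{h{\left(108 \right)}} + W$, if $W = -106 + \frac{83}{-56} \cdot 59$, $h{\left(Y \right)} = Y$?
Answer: $- \frac{89363}{504} \approx -177.31$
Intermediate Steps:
$W = - \frac{10833}{56}$ ($W = -106 + 83 \left(- \frac{1}{56}\right) 59 = -106 - \frac{4897}{56} = - \frac{10833}{56} \approx -193.45$)
$\frac{1743}{h{\left(108 \right)}} + W = \frac{1743}{108} - \frac{10833}{56} = 1743 \cdot \frac{1}{108} - \frac{10833}{56} = \frac{581}{36} - \frac{10833}{56} = - \frac{89363}{504}$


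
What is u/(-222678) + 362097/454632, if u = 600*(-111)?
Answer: 2053880129/1874750824 ≈ 1.0955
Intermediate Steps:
u = -66600
u/(-222678) + 362097/454632 = -66600/(-222678) + 362097/454632 = -66600*(-1/222678) + 362097*(1/454632) = 3700/12371 + 120699/151544 = 2053880129/1874750824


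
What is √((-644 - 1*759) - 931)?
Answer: I*√2334 ≈ 48.311*I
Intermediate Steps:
√((-644 - 1*759) - 931) = √((-644 - 759) - 931) = √(-1403 - 931) = √(-2334) = I*√2334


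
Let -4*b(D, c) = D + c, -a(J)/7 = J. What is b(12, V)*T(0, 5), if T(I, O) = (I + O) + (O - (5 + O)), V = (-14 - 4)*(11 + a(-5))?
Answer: 0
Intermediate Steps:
a(J) = -7*J
V = -828 (V = (-14 - 4)*(11 - 7*(-5)) = -18*(11 + 35) = -18*46 = -828)
b(D, c) = -D/4 - c/4 (b(D, c) = -(D + c)/4 = -D/4 - c/4)
T(I, O) = -5 + I + O (T(I, O) = (I + O) + (O + (-5 - O)) = (I + O) - 5 = -5 + I + O)
b(12, V)*T(0, 5) = (-¼*12 - ¼*(-828))*(-5 + 0 + 5) = (-3 + 207)*0 = 204*0 = 0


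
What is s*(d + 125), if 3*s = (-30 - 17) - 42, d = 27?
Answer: -13528/3 ≈ -4509.3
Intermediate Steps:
s = -89/3 (s = ((-30 - 17) - 42)/3 = (-47 - 42)/3 = (1/3)*(-89) = -89/3 ≈ -29.667)
s*(d + 125) = -89*(27 + 125)/3 = -89/3*152 = -13528/3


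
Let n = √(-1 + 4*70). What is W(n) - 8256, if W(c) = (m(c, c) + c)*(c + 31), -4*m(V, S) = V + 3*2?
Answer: -32373/4 + 261*√31/4 ≈ -7730.0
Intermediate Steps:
m(V, S) = -3/2 - V/4 (m(V, S) = -(V + 3*2)/4 = -(V + 6)/4 = -(6 + V)/4 = -3/2 - V/4)
n = 3*√31 (n = √(-1 + 280) = √279 = 3*√31 ≈ 16.703)
W(c) = (31 + c)*(-3/2 + 3*c/4) (W(c) = ((-3/2 - c/4) + c)*(c + 31) = (-3/2 + 3*c/4)*(31 + c) = (31 + c)*(-3/2 + 3*c/4))
W(n) - 8256 = (-93/2 + 3*(3*√31)²/4 + 87*(3*√31)/4) - 8256 = (-93/2 + (¾)*279 + 261*√31/4) - 8256 = (-93/2 + 837/4 + 261*√31/4) - 8256 = (651/4 + 261*√31/4) - 8256 = -32373/4 + 261*√31/4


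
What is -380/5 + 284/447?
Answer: -33688/447 ≈ -75.365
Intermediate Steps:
-380/5 + 284/447 = -380*⅕ + 284*(1/447) = -76 + 284/447 = -33688/447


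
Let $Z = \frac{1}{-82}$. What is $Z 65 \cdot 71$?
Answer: $- \frac{4615}{82} \approx -56.281$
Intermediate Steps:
$Z = - \frac{1}{82} \approx -0.012195$
$Z 65 \cdot 71 = \left(- \frac{1}{82}\right) 65 \cdot 71 = \left(- \frac{65}{82}\right) 71 = - \frac{4615}{82}$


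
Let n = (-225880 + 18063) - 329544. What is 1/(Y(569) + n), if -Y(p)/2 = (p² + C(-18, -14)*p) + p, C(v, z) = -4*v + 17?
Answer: -1/1287303 ≈ -7.7682e-7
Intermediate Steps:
C(v, z) = 17 - 4*v
Y(p) = -180*p - 2*p² (Y(p) = -2*((p² + (17 - 4*(-18))*p) + p) = -2*((p² + (17 + 72)*p) + p) = -2*((p² + 89*p) + p) = -2*(p² + 90*p) = -180*p - 2*p²)
n = -537361 (n = -207817 - 329544 = -537361)
1/(Y(569) + n) = 1/(-2*569*(90 + 569) - 537361) = 1/(-2*569*659 - 537361) = 1/(-749942 - 537361) = 1/(-1287303) = -1/1287303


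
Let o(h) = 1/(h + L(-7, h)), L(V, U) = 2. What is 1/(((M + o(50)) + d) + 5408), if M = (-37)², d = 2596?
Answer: 52/487397 ≈ 0.00010669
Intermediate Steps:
M = 1369
o(h) = 1/(2 + h) (o(h) = 1/(h + 2) = 1/(2 + h))
1/(((M + o(50)) + d) + 5408) = 1/(((1369 + 1/(2 + 50)) + 2596) + 5408) = 1/(((1369 + 1/52) + 2596) + 5408) = 1/((71189/52 + 2596) + 5408) = 1/(206181/52 + 5408) = 1/(487397/52) = 52/487397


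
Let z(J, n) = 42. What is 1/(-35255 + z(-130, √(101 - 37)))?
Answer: -1/35213 ≈ -2.8399e-5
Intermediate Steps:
1/(-35255 + z(-130, √(101 - 37))) = 1/(-35255 + 42) = 1/(-35213) = -1/35213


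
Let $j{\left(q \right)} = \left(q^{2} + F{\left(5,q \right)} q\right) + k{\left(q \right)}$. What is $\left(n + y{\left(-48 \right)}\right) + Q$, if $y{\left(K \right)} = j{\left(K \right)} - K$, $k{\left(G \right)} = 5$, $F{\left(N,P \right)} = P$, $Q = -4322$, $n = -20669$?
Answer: $-20330$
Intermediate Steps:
$j{\left(q \right)} = 5 + 2 q^{2}$ ($j{\left(q \right)} = \left(q^{2} + q q\right) + 5 = \left(q^{2} + q^{2}\right) + 5 = 2 q^{2} + 5 = 5 + 2 q^{2}$)
$y{\left(K \right)} = 5 - K + 2 K^{2}$ ($y{\left(K \right)} = \left(5 + 2 K^{2}\right) - K = 5 - K + 2 K^{2}$)
$\left(n + y{\left(-48 \right)}\right) + Q = \left(-20669 + \left(5 - -48 + 2 \left(-48\right)^{2}\right)\right) - 4322 = \left(-20669 + \left(5 + 48 + 2 \cdot 2304\right)\right) - 4322 = \left(-20669 + \left(5 + 48 + 4608\right)\right) - 4322 = \left(-20669 + 4661\right) - 4322 = -16008 - 4322 = -20330$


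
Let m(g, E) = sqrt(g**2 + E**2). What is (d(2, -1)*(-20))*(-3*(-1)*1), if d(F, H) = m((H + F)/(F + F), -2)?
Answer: -15*sqrt(65) ≈ -120.93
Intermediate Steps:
m(g, E) = sqrt(E**2 + g**2)
d(F, H) = sqrt(4 + (F + H)**2/(4*F**2)) (d(F, H) = sqrt((-2)**2 + ((H + F)/(F + F))**2) = sqrt(4 + ((F + H)/((2*F)))**2) = sqrt(4 + ((F + H)*(1/(2*F)))**2) = sqrt(4 + ((F + H)/(2*F))**2) = sqrt(4 + (F + H)**2/(4*F**2)))
(d(2, -1)*(-20))*(-3*(-1)*1) = ((sqrt(16 + (2 - 1)**2/2**2)/2)*(-20))*(-3*(-1)*1) = ((sqrt(16 + (1/4)*1**2)/2)*(-20))*(3*1) = ((sqrt(16 + (1/4)*1)/2)*(-20))*3 = ((sqrt(16 + 1/4)/2)*(-20))*3 = ((sqrt(65/4)/2)*(-20))*3 = (((sqrt(65)/2)/2)*(-20))*3 = ((sqrt(65)/4)*(-20))*3 = -5*sqrt(65)*3 = -15*sqrt(65)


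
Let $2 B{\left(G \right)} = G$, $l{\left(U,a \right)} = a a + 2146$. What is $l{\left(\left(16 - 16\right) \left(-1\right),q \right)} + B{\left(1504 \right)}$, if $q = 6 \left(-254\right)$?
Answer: $2325474$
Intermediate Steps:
$q = -1524$
$l{\left(U,a \right)} = 2146 + a^{2}$ ($l{\left(U,a \right)} = a^{2} + 2146 = 2146 + a^{2}$)
$B{\left(G \right)} = \frac{G}{2}$
$l{\left(\left(16 - 16\right) \left(-1\right),q \right)} + B{\left(1504 \right)} = \left(2146 + \left(-1524\right)^{2}\right) + \frac{1}{2} \cdot 1504 = \left(2146 + 2322576\right) + 752 = 2324722 + 752 = 2325474$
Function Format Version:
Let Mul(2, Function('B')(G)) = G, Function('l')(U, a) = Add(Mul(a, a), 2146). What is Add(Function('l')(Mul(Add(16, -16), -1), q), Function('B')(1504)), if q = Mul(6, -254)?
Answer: 2325474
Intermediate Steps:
q = -1524
Function('l')(U, a) = Add(2146, Pow(a, 2)) (Function('l')(U, a) = Add(Pow(a, 2), 2146) = Add(2146, Pow(a, 2)))
Function('B')(G) = Mul(Rational(1, 2), G)
Add(Function('l')(Mul(Add(16, -16), -1), q), Function('B')(1504)) = Add(Add(2146, Pow(-1524, 2)), Mul(Rational(1, 2), 1504)) = Add(Add(2146, 2322576), 752) = Add(2324722, 752) = 2325474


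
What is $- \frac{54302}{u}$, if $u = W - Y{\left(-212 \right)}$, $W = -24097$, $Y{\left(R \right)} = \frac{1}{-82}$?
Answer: $\frac{4452764}{1975953} \approx 2.2535$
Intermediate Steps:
$Y{\left(R \right)} = - \frac{1}{82}$
$u = - \frac{1975953}{82}$ ($u = -24097 - - \frac{1}{82} = -24097 + \frac{1}{82} = - \frac{1975953}{82} \approx -24097.0$)
$- \frac{54302}{u} = - \frac{54302}{- \frac{1975953}{82}} = \left(-54302\right) \left(- \frac{82}{1975953}\right) = \frac{4452764}{1975953}$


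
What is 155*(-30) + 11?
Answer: -4639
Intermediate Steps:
155*(-30) + 11 = -4650 + 11 = -4639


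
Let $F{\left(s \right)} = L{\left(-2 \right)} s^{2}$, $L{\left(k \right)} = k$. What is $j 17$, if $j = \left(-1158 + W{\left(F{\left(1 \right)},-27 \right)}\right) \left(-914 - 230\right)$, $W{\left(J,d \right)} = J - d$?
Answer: $22034584$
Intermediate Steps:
$F{\left(s \right)} = - 2 s^{2}$
$j = 1296152$ ($j = \left(-1158 - \left(-27 + 2 \cdot 1^{2}\right)\right) \left(-914 - 230\right) = \left(-1158 + \left(\left(-2\right) 1 + 27\right)\right) \left(-1144\right) = \left(-1158 + \left(-2 + 27\right)\right) \left(-1144\right) = \left(-1158 + 25\right) \left(-1144\right) = \left(-1133\right) \left(-1144\right) = 1296152$)
$j 17 = 1296152 \cdot 17 = 22034584$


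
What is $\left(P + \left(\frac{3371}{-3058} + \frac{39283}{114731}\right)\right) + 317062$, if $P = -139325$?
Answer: $\frac{62358297347539}{350847398} \approx 1.7774 \cdot 10^{5}$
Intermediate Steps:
$\left(P + \left(\frac{3371}{-3058} + \frac{39283}{114731}\right)\right) + 317062 = \left(-139325 + \left(\frac{3371}{-3058} + \frac{39283}{114731}\right)\right) + 317062 = \left(-139325 + \left(3371 \left(- \frac{1}{3058}\right) + 39283 \cdot \frac{1}{114731}\right)\right) + 317062 = \left(-139325 + \left(- \frac{3371}{3058} + \frac{39283}{114731}\right)\right) + 317062 = \left(-139325 - \frac{266630787}{350847398}\right) + 317062 = - \frac{48882080357137}{350847398} + 317062 = \frac{62358297347539}{350847398}$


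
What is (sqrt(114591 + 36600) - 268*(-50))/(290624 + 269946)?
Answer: 1340/56057 + 3*sqrt(16799)/560570 ≈ 0.024598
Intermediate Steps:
(sqrt(114591 + 36600) - 268*(-50))/(290624 + 269946) = (sqrt(151191) + 13400)/560570 = (3*sqrt(16799) + 13400)*(1/560570) = (13400 + 3*sqrt(16799))*(1/560570) = 1340/56057 + 3*sqrt(16799)/560570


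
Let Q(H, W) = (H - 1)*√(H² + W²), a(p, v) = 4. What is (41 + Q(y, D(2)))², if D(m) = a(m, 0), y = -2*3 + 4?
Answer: 1861 - 492*√5 ≈ 760.85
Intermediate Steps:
y = -2 (y = -6 + 4 = -2)
D(m) = 4
Q(H, W) = √(H² + W²)*(-1 + H) (Q(H, W) = (-1 + H)*√(H² + W²) = √(H² + W²)*(-1 + H))
(41 + Q(y, D(2)))² = (41 + √((-2)² + 4²)*(-1 - 2))² = (41 + √(4 + 16)*(-3))² = (41 + √20*(-3))² = (41 + (2*√5)*(-3))² = (41 - 6*√5)²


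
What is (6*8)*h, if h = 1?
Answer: 48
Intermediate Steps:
(6*8)*h = (6*8)*1 = 48*1 = 48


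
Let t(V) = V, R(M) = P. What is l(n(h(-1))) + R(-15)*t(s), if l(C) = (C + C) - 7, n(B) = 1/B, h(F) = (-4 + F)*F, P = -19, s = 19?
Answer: -1838/5 ≈ -367.60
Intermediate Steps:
R(M) = -19
h(F) = F*(-4 + F)
n(B) = 1/B
l(C) = -7 + 2*C (l(C) = 2*C - 7 = -7 + 2*C)
l(n(h(-1))) + R(-15)*t(s) = (-7 + 2/((-(-4 - 1)))) - 19*19 = (-7 + 2/((-1*(-5)))) - 361 = (-7 + 2/5) - 361 = -33/5 - 361 = -1838/5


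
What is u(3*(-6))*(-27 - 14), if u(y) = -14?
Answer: 574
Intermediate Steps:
u(3*(-6))*(-27 - 14) = -14*(-27 - 14) = -14*(-41) = 574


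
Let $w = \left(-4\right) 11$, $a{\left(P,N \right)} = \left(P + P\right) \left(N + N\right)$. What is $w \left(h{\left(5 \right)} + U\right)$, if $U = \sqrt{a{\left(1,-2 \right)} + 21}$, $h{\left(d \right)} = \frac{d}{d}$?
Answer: $-44 - 44 \sqrt{13} \approx -202.64$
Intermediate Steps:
$h{\left(d \right)} = 1$
$a{\left(P,N \right)} = 4 N P$ ($a{\left(P,N \right)} = 2 P 2 N = 4 N P$)
$w = -44$
$U = \sqrt{13}$ ($U = \sqrt{4 \left(-2\right) 1 + 21} = \sqrt{-8 + 21} = \sqrt{13} \approx 3.6056$)
$w \left(h{\left(5 \right)} + U\right) = - 44 \left(1 + \sqrt{13}\right) = -44 - 44 \sqrt{13}$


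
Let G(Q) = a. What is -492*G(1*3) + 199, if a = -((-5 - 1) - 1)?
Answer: -3245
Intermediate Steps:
a = 7 (a = -(-6 - 1) = -1*(-7) = 7)
G(Q) = 7
-492*G(1*3) + 199 = -492*7 + 199 = -3444 + 199 = -3245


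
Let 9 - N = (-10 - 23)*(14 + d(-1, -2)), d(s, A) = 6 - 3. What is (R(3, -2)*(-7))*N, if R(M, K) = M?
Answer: -11970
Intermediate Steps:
d(s, A) = 3
N = 570 (N = 9 - (-10 - 23)*(14 + 3) = 9 - (-33)*17 = 9 - 1*(-561) = 9 + 561 = 570)
(R(3, -2)*(-7))*N = (3*(-7))*570 = -21*570 = -11970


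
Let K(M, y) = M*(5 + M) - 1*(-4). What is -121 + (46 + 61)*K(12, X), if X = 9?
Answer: 22135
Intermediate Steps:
K(M, y) = 4 + M*(5 + M) (K(M, y) = M*(5 + M) + 4 = 4 + M*(5 + M))
-121 + (46 + 61)*K(12, X) = -121 + (46 + 61)*(4 + 12² + 5*12) = -121 + 107*(4 + 144 + 60) = -121 + 107*208 = -121 + 22256 = 22135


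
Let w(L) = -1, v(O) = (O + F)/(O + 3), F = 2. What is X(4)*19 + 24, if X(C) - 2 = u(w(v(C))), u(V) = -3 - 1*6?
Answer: -109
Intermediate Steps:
v(O) = (2 + O)/(3 + O) (v(O) = (O + 2)/(O + 3) = (2 + O)/(3 + O))
u(V) = -9 (u(V) = -3 - 6 = -9)
X(C) = -7 (X(C) = 2 - 9 = -7)
X(4)*19 + 24 = -7*19 + 24 = -133 + 24 = -109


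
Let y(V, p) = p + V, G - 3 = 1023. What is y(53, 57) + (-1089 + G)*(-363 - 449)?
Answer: 51266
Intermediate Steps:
G = 1026 (G = 3 + 1023 = 1026)
y(V, p) = V + p
y(53, 57) + (-1089 + G)*(-363 - 449) = (53 + 57) + (-1089 + 1026)*(-363 - 449) = 110 - 63*(-812) = 110 + 51156 = 51266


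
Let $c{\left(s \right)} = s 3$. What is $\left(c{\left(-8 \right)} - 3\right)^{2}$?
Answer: $729$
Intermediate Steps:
$c{\left(s \right)} = 3 s$
$\left(c{\left(-8 \right)} - 3\right)^{2} = \left(3 \left(-8\right) - 3\right)^{2} = \left(-24 - 3\right)^{2} = \left(-27\right)^{2} = 729$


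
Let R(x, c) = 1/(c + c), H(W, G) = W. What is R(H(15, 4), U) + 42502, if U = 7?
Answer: 595029/14 ≈ 42502.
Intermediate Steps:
R(x, c) = 1/(2*c)
R(H(15, 4), U) + 42502 = (½)/7 + 42502 = (½)*(⅐) + 42502 = 1/14 + 42502 = 595029/14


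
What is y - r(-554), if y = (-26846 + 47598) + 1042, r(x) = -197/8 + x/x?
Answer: 174541/8 ≈ 21818.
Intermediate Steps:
r(x) = -189/8 (r(x) = -197*1/8 + 1 = -197/8 + 1 = -189/8)
y = 21794 (y = 20752 + 1042 = 21794)
y - r(-554) = 21794 - 1*(-189/8) = 21794 + 189/8 = 174541/8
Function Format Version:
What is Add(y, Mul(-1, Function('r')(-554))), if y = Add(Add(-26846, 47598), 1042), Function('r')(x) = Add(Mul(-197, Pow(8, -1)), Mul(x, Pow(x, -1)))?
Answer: Rational(174541, 8) ≈ 21818.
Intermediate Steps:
Function('r')(x) = Rational(-189, 8) (Function('r')(x) = Add(Mul(-197, Rational(1, 8)), 1) = Add(Rational(-197, 8), 1) = Rational(-189, 8))
y = 21794 (y = Add(20752, 1042) = 21794)
Add(y, Mul(-1, Function('r')(-554))) = Add(21794, Mul(-1, Rational(-189, 8))) = Add(21794, Rational(189, 8)) = Rational(174541, 8)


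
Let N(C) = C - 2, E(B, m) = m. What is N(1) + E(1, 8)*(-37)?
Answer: -297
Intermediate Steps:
N(C) = -2 + C
N(1) + E(1, 8)*(-37) = (-2 + 1) + 8*(-37) = -1 - 296 = -297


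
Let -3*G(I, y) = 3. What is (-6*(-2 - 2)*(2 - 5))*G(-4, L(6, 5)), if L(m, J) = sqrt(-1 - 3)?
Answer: 72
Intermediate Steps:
L(m, J) = 2*I (L(m, J) = sqrt(-4) = 2*I)
G(I, y) = -1 (G(I, y) = -1/3*3 = -1)
(-6*(-2 - 2)*(2 - 5))*G(-4, L(6, 5)) = -6*(-2 - 2)*(2 - 5)*(-1) = -(-24)*(-3)*(-1) = -6*12*(-1) = -72*(-1) = 72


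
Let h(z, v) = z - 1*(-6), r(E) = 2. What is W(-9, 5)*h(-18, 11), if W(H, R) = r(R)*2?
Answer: -48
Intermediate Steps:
W(H, R) = 4 (W(H, R) = 2*2 = 4)
h(z, v) = 6 + z (h(z, v) = z + 6 = 6 + z)
W(-9, 5)*h(-18, 11) = 4*(6 - 18) = 4*(-12) = -48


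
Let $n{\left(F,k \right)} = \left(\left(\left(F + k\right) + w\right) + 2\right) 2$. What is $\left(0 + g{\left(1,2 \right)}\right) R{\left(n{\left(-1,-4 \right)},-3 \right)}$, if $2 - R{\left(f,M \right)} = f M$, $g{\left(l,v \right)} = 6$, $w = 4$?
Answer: $48$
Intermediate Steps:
$n{\left(F,k \right)} = 12 + 2 F + 2 k$ ($n{\left(F,k \right)} = \left(\left(\left(F + k\right) + 4\right) + 2\right) 2 = \left(\left(4 + F + k\right) + 2\right) 2 = \left(6 + F + k\right) 2 = 12 + 2 F + 2 k$)
$R{\left(f,M \right)} = 2 - M f$ ($R{\left(f,M \right)} = 2 - f M = 2 - M f$)
$\left(0 + g{\left(1,2 \right)}\right) R{\left(n{\left(-1,-4 \right)},-3 \right)} = \left(0 + 6\right) \left(2 - - 3 \left(12 + 2 \left(-1\right) + 2 \left(-4\right)\right)\right) = 6 \left(2 - - 3 \left(12 - 2 - 8\right)\right) = 6 \left(2 - \left(-3\right) 2\right) = 6 \left(2 + 6\right) = 6 \cdot 8 = 48$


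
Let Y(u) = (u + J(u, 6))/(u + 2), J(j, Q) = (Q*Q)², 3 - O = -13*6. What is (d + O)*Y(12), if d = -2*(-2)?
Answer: 55590/7 ≈ 7941.4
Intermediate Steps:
O = 81 (O = 3 - (-13)*6 = 3 - 1*(-78) = 3 + 78 = 81)
J(j, Q) = Q⁴ (J(j, Q) = (Q²)² = Q⁴)
Y(u) = (1296 + u)/(2 + u) (Y(u) = (u + 6⁴)/(u + 2) = (u + 1296)/(2 + u) = (1296 + u)/(2 + u))
d = 4
(d + O)*Y(12) = (4 + 81)*((1296 + 12)/(2 + 12)) = 85*(1308/14) = 85*((1/14)*1308) = 85*(654/7) = 55590/7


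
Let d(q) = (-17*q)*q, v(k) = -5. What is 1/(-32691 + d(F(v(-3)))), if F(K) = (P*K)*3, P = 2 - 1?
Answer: -1/36516 ≈ -2.7385e-5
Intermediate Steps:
P = 1
F(K) = 3*K (F(K) = (1*K)*3 = K*3 = 3*K)
d(q) = -17*q²
1/(-32691 + d(F(v(-3)))) = 1/(-32691 - 17*(3*(-5))²) = 1/(-32691 - 17*(-15)²) = 1/(-32691 - 17*225) = 1/(-32691 - 3825) = 1/(-36516) = -1/36516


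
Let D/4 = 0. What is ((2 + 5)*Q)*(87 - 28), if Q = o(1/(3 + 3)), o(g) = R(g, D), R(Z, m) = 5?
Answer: 2065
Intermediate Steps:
D = 0 (D = 4*0 = 0)
o(g) = 5
Q = 5
((2 + 5)*Q)*(87 - 28) = ((2 + 5)*5)*(87 - 28) = (7*5)*59 = 35*59 = 2065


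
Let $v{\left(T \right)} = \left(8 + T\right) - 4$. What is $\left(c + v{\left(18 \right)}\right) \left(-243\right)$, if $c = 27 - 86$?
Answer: $8991$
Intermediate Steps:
$c = -59$ ($c = 27 - 86 = -59$)
$v{\left(T \right)} = 4 + T$
$\left(c + v{\left(18 \right)}\right) \left(-243\right) = \left(-59 + \left(4 + 18\right)\right) \left(-243\right) = \left(-59 + 22\right) \left(-243\right) = \left(-37\right) \left(-243\right) = 8991$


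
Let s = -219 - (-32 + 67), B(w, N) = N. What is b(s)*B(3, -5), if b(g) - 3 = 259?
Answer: -1310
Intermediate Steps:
s = -254 (s = -219 - 1*35 = -219 - 35 = -254)
b(g) = 262 (b(g) = 3 + 259 = 262)
b(s)*B(3, -5) = 262*(-5) = -1310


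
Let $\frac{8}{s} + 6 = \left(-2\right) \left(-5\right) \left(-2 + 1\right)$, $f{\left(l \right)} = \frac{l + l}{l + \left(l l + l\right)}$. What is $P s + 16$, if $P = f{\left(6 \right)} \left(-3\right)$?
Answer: $\frac{131}{8} \approx 16.375$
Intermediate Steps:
$f{\left(l \right)} = \frac{2 l}{l^{2} + 2 l}$ ($f{\left(l \right)} = \frac{2 l}{l + \left(l^{2} + l\right)} = \frac{2 l}{l + \left(l + l^{2}\right)} = \frac{2 l}{l^{2} + 2 l}$)
$P = - \frac{3}{4}$ ($P = \frac{2}{2 + 6} \left(-3\right) = \frac{2}{8} \left(-3\right) = 2 \cdot \frac{1}{8} \left(-3\right) = \frac{1}{4} \left(-3\right) = - \frac{3}{4} \approx -0.75$)
$s = - \frac{1}{2}$ ($s = \frac{8}{-6 + \left(-2\right) \left(-5\right) \left(-2 + 1\right)} = \frac{8}{-6 + 10 \left(-1\right)} = \frac{8}{-6 - 10} = \frac{8}{-16} = 8 \left(- \frac{1}{16}\right) = - \frac{1}{2} \approx -0.5$)
$P s + 16 = \left(- \frac{3}{4}\right) \left(- \frac{1}{2}\right) + 16 = \frac{3}{8} + 16 = \frac{131}{8}$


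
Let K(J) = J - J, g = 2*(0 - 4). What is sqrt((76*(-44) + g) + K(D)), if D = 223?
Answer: 2*I*sqrt(838) ≈ 57.896*I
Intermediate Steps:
g = -8 (g = 2*(-4) = -8)
K(J) = 0
sqrt((76*(-44) + g) + K(D)) = sqrt((76*(-44) - 8) + 0) = sqrt((-3344 - 8) + 0) = sqrt(-3352 + 0) = sqrt(-3352) = 2*I*sqrt(838)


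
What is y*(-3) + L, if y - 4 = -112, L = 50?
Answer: 374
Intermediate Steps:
y = -108 (y = 4 - 112 = -108)
y*(-3) + L = -108*(-3) + 50 = 324 + 50 = 374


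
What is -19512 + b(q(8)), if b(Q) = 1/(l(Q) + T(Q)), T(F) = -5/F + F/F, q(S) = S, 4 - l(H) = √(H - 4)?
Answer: -370720/19 ≈ -19512.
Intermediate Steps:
l(H) = 4 - √(-4 + H) (l(H) = 4 - √(H - 4) = 4 - √(-4 + H))
T(F) = 1 - 5/F (T(F) = -5/F + 1 = 1 - 5/F)
b(Q) = 1/(4 - √(-4 + Q) + (-5 + Q)/Q) (b(Q) = 1/((4 - √(-4 + Q)) + (-5 + Q)/Q) = 1/(4 - √(-4 + Q) + (-5 + Q)/Q))
-19512 + b(q(8)) = -19512 + 8/(-5 + 8 + 8*(4 - √(-4 + 8))) = -19512 + 8/(-5 + 8 + 8*(4 - √4)) = -19512 + 8/(-5 + 8 + 8*(4 - 1*2)) = -19512 + 8/(-5 + 8 + 8*(4 - 2)) = -19512 + 8/(-5 + 8 + 8*2) = -19512 + 8/(-5 + 8 + 16) = -19512 + 8/19 = -370720/19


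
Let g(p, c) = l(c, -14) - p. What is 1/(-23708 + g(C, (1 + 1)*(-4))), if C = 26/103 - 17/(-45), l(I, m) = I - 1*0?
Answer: -4635/109926581 ≈ -4.2165e-5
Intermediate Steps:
l(I, m) = I (l(I, m) = I + 0 = I)
C = 2921/4635 (C = 26*(1/103) - 17*(-1/45) = 26/103 + 17/45 = 2921/4635 ≈ 0.63021)
g(p, c) = c - p
1/(-23708 + g(C, (1 + 1)*(-4))) = 1/(-23708 + ((1 + 1)*(-4) - 1*2921/4635)) = 1/(-23708 + (2*(-4) - 2921/4635)) = 1/(-23708 + (-8 - 2921/4635)) = 1/(-23708 - 40001/4635) = 1/(-109926581/4635) = -4635/109926581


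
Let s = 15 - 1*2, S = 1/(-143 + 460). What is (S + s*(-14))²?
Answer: 3328482249/100489 ≈ 33123.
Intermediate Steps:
S = 1/317 ≈ 0.0031546
s = 13 (s = 15 - 2 = 13)
(S + s*(-14))² = (1/317 + 13*(-14))² = (1/317 - 182)² = (-57693/317)² = 3328482249/100489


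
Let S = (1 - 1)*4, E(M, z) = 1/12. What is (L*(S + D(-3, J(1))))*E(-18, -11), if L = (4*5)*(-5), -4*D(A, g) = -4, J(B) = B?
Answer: -25/3 ≈ -8.3333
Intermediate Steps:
D(A, g) = 1 (D(A, g) = -¼*(-4) = 1)
E(M, z) = 1/12
L = -100 (L = 20*(-5) = -100)
S = 0 (S = 0*4 = 0)
(L*(S + D(-3, J(1))))*E(-18, -11) = -100*(0 + 1)*(1/12) = -100*1*(1/12) = -100*1/12 = -25/3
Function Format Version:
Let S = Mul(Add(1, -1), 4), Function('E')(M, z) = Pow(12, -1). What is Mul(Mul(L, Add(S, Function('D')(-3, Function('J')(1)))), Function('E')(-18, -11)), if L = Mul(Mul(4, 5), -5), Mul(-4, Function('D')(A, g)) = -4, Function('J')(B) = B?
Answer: Rational(-25, 3) ≈ -8.3333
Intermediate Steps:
Function('D')(A, g) = 1 (Function('D')(A, g) = Mul(Rational(-1, 4), -4) = 1)
Function('E')(M, z) = Rational(1, 12)
L = -100 (L = Mul(20, -5) = -100)
S = 0 (S = Mul(0, 4) = 0)
Mul(Mul(L, Add(S, Function('D')(-3, Function('J')(1)))), Function('E')(-18, -11)) = Mul(Mul(-100, Add(0, 1)), Rational(1, 12)) = Mul(Mul(-100, 1), Rational(1, 12)) = Mul(-100, Rational(1, 12)) = Rational(-25, 3)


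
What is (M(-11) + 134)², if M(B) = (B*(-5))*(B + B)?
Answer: 1157776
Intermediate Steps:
M(B) = -10*B² (M(B) = (-5*B)*(2*B) = -10*B²)
(M(-11) + 134)² = (-10*(-11)² + 134)² = (-10*121 + 134)² = (-1210 + 134)² = (-1076)² = 1157776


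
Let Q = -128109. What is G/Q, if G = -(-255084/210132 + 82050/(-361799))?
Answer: -9127538893/811629738381501 ≈ -1.1246e-5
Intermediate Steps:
G = 9127538893/6335462289 (G = -(-255084*1/210132 + 82050*(-1/361799)) = -(-21257/17511 - 82050/361799) = -1*(-9127538893/6335462289) = 9127538893/6335462289 ≈ 1.4407)
G/Q = (9127538893/6335462289)/(-128109) = (9127538893/6335462289)*(-1/128109) = -9127538893/811629738381501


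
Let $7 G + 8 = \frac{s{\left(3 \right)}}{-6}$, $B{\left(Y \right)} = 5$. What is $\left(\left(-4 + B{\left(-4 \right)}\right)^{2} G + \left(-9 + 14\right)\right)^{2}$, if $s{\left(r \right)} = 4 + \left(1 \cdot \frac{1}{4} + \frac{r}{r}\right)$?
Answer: $\frac{43681}{3136} \approx 13.929$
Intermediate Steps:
$s{\left(r \right)} = \frac{21}{4}$ ($s{\left(r \right)} = 4 + \left(1 \cdot \frac{1}{4} + 1\right) = 4 + \left(\frac{1}{4} + 1\right) = 4 + \frac{5}{4} = \frac{21}{4}$)
$G = - \frac{71}{56}$ ($G = - \frac{8}{7} + \frac{\frac{21}{4} \frac{1}{-6}}{7} = - \frac{8}{7} + \frac{\frac{21}{4} \left(- \frac{1}{6}\right)}{7} = - \frac{8}{7} + \frac{1}{7} \left(- \frac{7}{8}\right) = - \frac{8}{7} - \frac{1}{8} = - \frac{71}{56} \approx -1.2679$)
$\left(\left(-4 + B{\left(-4 \right)}\right)^{2} G + \left(-9 + 14\right)\right)^{2} = \left(\left(-4 + 5\right)^{2} \left(- \frac{71}{56}\right) + \left(-9 + 14\right)\right)^{2} = \left(1^{2} \left(- \frac{71}{56}\right) + 5\right)^{2} = \left(1 \left(- \frac{71}{56}\right) + 5\right)^{2} = \left(- \frac{71}{56} + 5\right)^{2} = \left(\frac{209}{56}\right)^{2} = \frac{43681}{3136}$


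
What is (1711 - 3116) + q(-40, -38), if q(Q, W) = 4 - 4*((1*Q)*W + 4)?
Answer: -7497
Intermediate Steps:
q(Q, W) = -12 - 4*Q*W (q(Q, W) = 4 - 4*(Q*W + 4) = 4 - 4*(4 + Q*W) = 4 + (-16 - 4*Q*W) = -12 - 4*Q*W)
(1711 - 3116) + q(-40, -38) = (1711 - 3116) + (-12 - 4*(-40)*(-38)) = -1405 + (-12 - 6080) = -1405 - 6092 = -7497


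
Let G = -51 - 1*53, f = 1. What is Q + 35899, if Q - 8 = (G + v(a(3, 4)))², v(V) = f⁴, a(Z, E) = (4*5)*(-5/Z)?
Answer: 46516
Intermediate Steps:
a(Z, E) = -100/Z (a(Z, E) = 20*(-5/Z) = -100/Z)
G = -104 (G = -51 - 53 = -104)
v(V) = 1 (v(V) = 1⁴ = 1)
Q = 10617 (Q = 8 + (-104 + 1)² = 8 + (-103)² = 8 + 10609 = 10617)
Q + 35899 = 10617 + 35899 = 46516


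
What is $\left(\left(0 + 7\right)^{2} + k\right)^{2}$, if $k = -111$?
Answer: $3844$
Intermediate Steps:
$\left(\left(0 + 7\right)^{2} + k\right)^{2} = \left(\left(0 + 7\right)^{2} - 111\right)^{2} = \left(7^{2} - 111\right)^{2} = \left(49 - 111\right)^{2} = \left(-62\right)^{2} = 3844$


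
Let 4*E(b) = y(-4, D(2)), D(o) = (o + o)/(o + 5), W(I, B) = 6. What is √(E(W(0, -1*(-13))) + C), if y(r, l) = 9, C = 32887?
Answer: √131557/2 ≈ 181.35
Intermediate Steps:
D(o) = 2*o/(5 + o) (D(o) = (2*o)/(5 + o) = 2*o/(5 + o))
E(b) = 9/4 (E(b) = (¼)*9 = 9/4)
√(E(W(0, -1*(-13))) + C) = √(9/4 + 32887) = √(131557/4) = √131557/2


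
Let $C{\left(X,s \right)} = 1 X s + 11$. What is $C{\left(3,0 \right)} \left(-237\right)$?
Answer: $-2607$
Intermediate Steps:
$C{\left(X,s \right)} = 11 + X s$ ($C{\left(X,s \right)} = X s + 11 = 11 + X s$)
$C{\left(3,0 \right)} \left(-237\right) = \left(11 + 3 \cdot 0\right) \left(-237\right) = \left(11 + 0\right) \left(-237\right) = 11 \left(-237\right) = -2607$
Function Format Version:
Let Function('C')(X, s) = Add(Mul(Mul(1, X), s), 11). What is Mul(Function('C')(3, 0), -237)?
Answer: -2607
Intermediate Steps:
Function('C')(X, s) = Add(11, Mul(X, s)) (Function('C')(X, s) = Add(Mul(X, s), 11) = Add(11, Mul(X, s)))
Mul(Function('C')(3, 0), -237) = Mul(Add(11, Mul(3, 0)), -237) = Mul(Add(11, 0), -237) = Mul(11, -237) = -2607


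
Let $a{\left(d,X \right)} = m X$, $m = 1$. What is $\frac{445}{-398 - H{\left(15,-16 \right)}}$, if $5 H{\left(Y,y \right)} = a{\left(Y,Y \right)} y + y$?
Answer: $- \frac{2225}{1734} \approx -1.2832$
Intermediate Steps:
$a{\left(d,X \right)} = X$ ($a{\left(d,X \right)} = 1 X = X$)
$H{\left(Y,y \right)} = \frac{y}{5} + \frac{Y y}{5}$ ($H{\left(Y,y \right)} = \frac{Y y + y}{5} = \frac{y + Y y}{5} = \frac{y}{5} + \frac{Y y}{5}$)
$\frac{445}{-398 - H{\left(15,-16 \right)}} = \frac{445}{-398 - \frac{1}{5} \left(-16\right) \left(1 + 15\right)} = \frac{445}{-398 - \frac{1}{5} \left(-16\right) 16} = \frac{445}{-398 - - \frac{256}{5}} = \frac{445}{-398 + \frac{256}{5}} = \frac{445}{- \frac{1734}{5}} = 445 \left(- \frac{5}{1734}\right) = - \frac{2225}{1734}$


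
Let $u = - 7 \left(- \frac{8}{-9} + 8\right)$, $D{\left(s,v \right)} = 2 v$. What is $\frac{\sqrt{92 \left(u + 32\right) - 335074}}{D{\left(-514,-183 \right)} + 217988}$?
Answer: $\frac{i \sqrt{3040690}}{652866} \approx 0.0026709 i$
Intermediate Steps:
$u = - \frac{560}{9}$ ($u = - 7 \left(\left(-8\right) \left(- \frac{1}{9}\right) + 8\right) = - 7 \left(\frac{8}{9} + 8\right) = \left(-7\right) \frac{80}{9} = - \frac{560}{9} \approx -62.222$)
$\frac{\sqrt{92 \left(u + 32\right) - 335074}}{D{\left(-514,-183 \right)} + 217988} = \frac{\sqrt{92 \left(- \frac{560}{9} + 32\right) - 335074}}{2 \left(-183\right) + 217988} = \frac{\sqrt{92 \left(- \frac{272}{9}\right) - 335074}}{-366 + 217988} = \frac{\sqrt{- \frac{25024}{9} - 335074}}{217622} = \sqrt{- \frac{3040690}{9}} \cdot \frac{1}{217622} = \frac{i \sqrt{3040690}}{3} \cdot \frac{1}{217622} = \frac{i \sqrt{3040690}}{652866}$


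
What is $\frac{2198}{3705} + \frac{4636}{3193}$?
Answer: $\frac{24194594}{11830065} \approx 2.0452$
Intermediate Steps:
$\frac{2198}{3705} + \frac{4636}{3193} = \frac{24194594}{11830065}$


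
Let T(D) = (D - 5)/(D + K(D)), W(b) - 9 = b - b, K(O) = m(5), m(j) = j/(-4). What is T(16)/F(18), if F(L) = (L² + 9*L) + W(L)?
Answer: 4/2655 ≈ 0.0015066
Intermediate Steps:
m(j) = -j/4 (m(j) = j*(-¼) = -j/4)
K(O) = -5/4 (K(O) = -¼*5 = -5/4)
W(b) = 9 (W(b) = 9 + (b - b) = 9 + 0 = 9)
T(D) = (-5 + D)/(-5/4 + D) (T(D) = (D - 5)/(D - 5/4) = (-5 + D)/(-5/4 + D))
F(L) = 9 + L² + 9*L (F(L) = (L² + 9*L) + 9 = 9 + L² + 9*L)
T(16)/F(18) = (4*(-5 + 16)/(-5 + 4*16))/(9 + 18² + 9*18) = (4*11/(-5 + 64))/(9 + 324 + 162) = (4*11/59)/495 = (4*(1/59)*11)*(1/495) = (44/59)*(1/495) = 4/2655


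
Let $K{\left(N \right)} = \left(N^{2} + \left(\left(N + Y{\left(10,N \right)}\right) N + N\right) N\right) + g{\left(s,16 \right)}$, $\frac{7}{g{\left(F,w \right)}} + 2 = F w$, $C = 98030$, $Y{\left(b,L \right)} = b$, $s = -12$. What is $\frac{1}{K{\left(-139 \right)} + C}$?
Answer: $- \frac{194}{457012985} \approx -4.245 \cdot 10^{-7}$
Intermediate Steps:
$g{\left(F,w \right)} = \frac{7}{-2 + F w}$
$K{\left(N \right)} = - \frac{7}{194} + N^{2} + N \left(N + N \left(10 + N\right)\right)$ ($K{\left(N \right)} = \left(N^{2} + \left(\left(N + 10\right) N + N\right) N\right) + \frac{7}{-2 - 192} = \left(N^{2} + \left(\left(10 + N\right) N + N\right) N\right) + \frac{7}{-2 - 192} = \left(N^{2} + \left(N \left(10 + N\right) + N\right) N\right) + \frac{7}{-194} = \left(N^{2} + \left(N + N \left(10 + N\right)\right) N\right) + 7 \left(- \frac{1}{194}\right) = \left(N^{2} + N \left(N + N \left(10 + N\right)\right)\right) - \frac{7}{194} = - \frac{7}{194} + N^{2} + N \left(N + N \left(10 + N\right)\right)$)
$\frac{1}{K{\left(-139 \right)} + C} = \frac{1}{\left(- \frac{7}{194} + \left(-139\right)^{3} + 12 \left(-139\right)^{2}\right) + 98030} = \frac{1}{\left(- \frac{7}{194} - 2685619 + 12 \cdot 19321\right) + 98030} = \frac{1}{\left(- \frac{7}{194} - 2685619 + 231852\right) + 98030} = \frac{1}{- \frac{476030805}{194} + 98030} = \frac{1}{- \frac{457012985}{194}} = - \frac{194}{457012985}$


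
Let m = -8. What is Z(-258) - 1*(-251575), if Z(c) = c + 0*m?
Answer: 251317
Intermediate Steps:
Z(c) = c (Z(c) = c + 0*(-8) = c + 0 = c)
Z(-258) - 1*(-251575) = -258 - 1*(-251575) = -258 + 251575 = 251317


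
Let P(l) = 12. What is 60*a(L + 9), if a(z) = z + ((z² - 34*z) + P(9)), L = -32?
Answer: 78000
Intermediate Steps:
a(z) = 12 + z² - 33*z (a(z) = z + ((z² - 34*z) + 12) = z + (12 + z² - 34*z) = 12 + z² - 33*z)
60*a(L + 9) = 60*(12 + (-32 + 9)² - 33*(-32 + 9)) = 60*(12 + (-23)² - 33*(-23)) = 60*(12 + 529 + 759) = 60*1300 = 78000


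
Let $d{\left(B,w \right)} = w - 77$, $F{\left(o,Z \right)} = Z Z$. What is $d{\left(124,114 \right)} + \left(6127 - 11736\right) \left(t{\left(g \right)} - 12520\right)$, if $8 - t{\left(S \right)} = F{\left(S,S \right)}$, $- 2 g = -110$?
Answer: $87147070$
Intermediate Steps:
$F{\left(o,Z \right)} = Z^{2}$
$d{\left(B,w \right)} = -77 + w$
$g = 55$ ($g = \left(- \frac{1}{2}\right) \left(-110\right) = 55$)
$t{\left(S \right)} = 8 - S^{2}$
$d{\left(124,114 \right)} + \left(6127 - 11736\right) \left(t{\left(g \right)} - 12520\right) = \left(-77 + 114\right) + \left(6127 - 11736\right) \left(\left(8 - 55^{2}\right) - 12520\right) = 37 - 5609 \left(\left(8 - 3025\right) - 12520\right) = 37 - 5609 \left(-3017 - 12520\right) = 37 - -87147033 = 37 + 87147033 = 87147070$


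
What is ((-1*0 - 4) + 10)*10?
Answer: 60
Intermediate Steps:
((-1*0 - 4) + 10)*10 = ((0 - 4) + 10)*10 = (-4 + 10)*10 = 6*10 = 60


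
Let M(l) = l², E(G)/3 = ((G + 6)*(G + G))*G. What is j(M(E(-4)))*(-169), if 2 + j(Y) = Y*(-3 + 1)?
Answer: 12460370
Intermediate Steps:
E(G) = 6*G²*(6 + G) (E(G) = 3*(((G + 6)*(G + G))*G) = 3*(((6 + G)*(2*G))*G) = 3*((2*G*(6 + G))*G) = 3*(2*G²*(6 + G)) = 6*G²*(6 + G))
j(Y) = -2 - 2*Y (j(Y) = -2 + Y*(-3 + 1) = -2 + Y*(-2) = -2 - 2*Y)
j(M(E(-4)))*(-169) = (-2 - 2*9216*(6 - 4)²)*(-169) = (-2 - 2*(6*16*2)²)*(-169) = (-2 - 2*192²)*(-169) = (-2 - 2*36864)*(-169) = (-2 - 73728)*(-169) = -73730*(-169) = 12460370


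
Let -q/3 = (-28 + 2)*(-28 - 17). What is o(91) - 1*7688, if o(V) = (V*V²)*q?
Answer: -2645041898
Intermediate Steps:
q = -3510 (q = -3*(-28 + 2)*(-28 - 17) = -(-78)*(-45) = -3*1170 = -3510)
o(V) = -3510*V³ (o(V) = (V*V²)*(-3510) = V³*(-3510) = -3510*V³)
o(91) - 1*7688 = -3510*91³ - 1*7688 = -3510*753571 - 7688 = -2645034210 - 7688 = -2645041898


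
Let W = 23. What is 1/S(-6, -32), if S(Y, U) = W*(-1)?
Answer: -1/23 ≈ -0.043478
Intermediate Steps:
S(Y, U) = -23 (S(Y, U) = 23*(-1) = -23)
1/S(-6, -32) = 1/(-23) = -1/23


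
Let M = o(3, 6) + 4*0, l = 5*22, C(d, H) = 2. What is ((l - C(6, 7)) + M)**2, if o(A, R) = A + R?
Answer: 13689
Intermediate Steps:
l = 110
M = 9 (M = (3 + 6) + 4*0 = 9 + 0 = 9)
((l - C(6, 7)) + M)**2 = ((110 - 1*2) + 9)**2 = ((110 - 2) + 9)**2 = (108 + 9)**2 = 117**2 = 13689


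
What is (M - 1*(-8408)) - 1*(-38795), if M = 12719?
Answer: 59922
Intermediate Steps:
(M - 1*(-8408)) - 1*(-38795) = (12719 - 1*(-8408)) - 1*(-38795) = (12719 + 8408) + 38795 = 21127 + 38795 = 59922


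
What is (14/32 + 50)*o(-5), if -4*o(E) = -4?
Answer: 807/16 ≈ 50.438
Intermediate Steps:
o(E) = 1 (o(E) = -¼*(-4) = 1)
(14/32 + 50)*o(-5) = (14/32 + 50)*1 = (14*(1/32) + 50)*1 = (7/16 + 50)*1 = (807/16)*1 = 807/16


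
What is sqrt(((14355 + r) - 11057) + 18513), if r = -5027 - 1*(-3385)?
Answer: 9*sqrt(249) ≈ 142.02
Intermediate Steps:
r = -1642 (r = -5027 + 3385 = -1642)
sqrt(((14355 + r) - 11057) + 18513) = sqrt(((14355 - 1642) - 11057) + 18513) = sqrt((12713 - 11057) + 18513) = sqrt(1656 + 18513) = sqrt(20169) = 9*sqrt(249)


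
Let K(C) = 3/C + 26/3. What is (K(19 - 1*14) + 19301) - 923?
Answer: 275809/15 ≈ 18387.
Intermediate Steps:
K(C) = 26/3 + 3/C (K(C) = 3/C + 26*(1/3) = 3/C + 26/3 = 26/3 + 3/C)
(K(19 - 1*14) + 19301) - 923 = ((26/3 + 3/(19 - 1*14)) + 19301) - 923 = ((26/3 + 3/(19 - 14)) + 19301) - 923 = ((26/3 + 3/5) + 19301) - 923 = (139/15 + 19301) - 923 = 289654/15 - 923 = 275809/15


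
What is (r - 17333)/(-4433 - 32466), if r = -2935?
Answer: 20268/36899 ≈ 0.54928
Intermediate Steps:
(r - 17333)/(-4433 - 32466) = (-2935 - 17333)/(-4433 - 32466) = -20268/(-36899) = -20268*(-1/36899) = 20268/36899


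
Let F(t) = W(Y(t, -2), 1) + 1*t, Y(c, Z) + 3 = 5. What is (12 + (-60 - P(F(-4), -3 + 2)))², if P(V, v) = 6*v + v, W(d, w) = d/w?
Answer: 1681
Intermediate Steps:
Y(c, Z) = 2 (Y(c, Z) = -3 + 5 = 2)
F(t) = 2 + t (F(t) = 2/1 + 1*t = 2*1 + t = 2 + t)
P(V, v) = 7*v
(12 + (-60 - P(F(-4), -3 + 2)))² = (12 + (-60 - 7*(-3 + 2)))² = (12 + (-60 - 7*(-1)))² = (12 + (-60 - 1*(-7)))² = (12 + (-60 + 7))² = (12 - 53)² = (-41)² = 1681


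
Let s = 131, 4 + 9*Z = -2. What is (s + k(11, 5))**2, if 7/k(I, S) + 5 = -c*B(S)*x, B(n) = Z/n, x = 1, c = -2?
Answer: 104939536/6241 ≈ 16815.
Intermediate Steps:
Z = -2/3 (Z = -4/9 + (1/9)*(-2) = -4/9 - 2/9 = -2/3 ≈ -0.66667)
B(n) = -2/(3*n)
k(I, S) = 7/(-5 - 4/(3*S)) (k(I, S) = 7/(-5 - (-(-4)/(3*S))) = 7/(-5 - 4/(3*S)))
(s + k(11, 5))**2 = (131 - 21*5/(4 + 15*5))**2 = (131 - 21*5/(4 + 75))**2 = (131 - 21*5/79)**2 = (131 - 21*5*1/79)**2 = (131 - 105/79)**2 = (10244/79)**2 = 104939536/6241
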